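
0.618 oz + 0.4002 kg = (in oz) 14.73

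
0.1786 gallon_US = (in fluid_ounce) 22.86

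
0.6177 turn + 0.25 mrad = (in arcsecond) 8.006e+05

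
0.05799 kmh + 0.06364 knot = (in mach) 0.0001435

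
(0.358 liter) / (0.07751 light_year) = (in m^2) 4.882e-19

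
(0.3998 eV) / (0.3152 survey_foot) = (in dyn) 6.667e-14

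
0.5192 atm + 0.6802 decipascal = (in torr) 394.6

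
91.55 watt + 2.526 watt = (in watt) 94.08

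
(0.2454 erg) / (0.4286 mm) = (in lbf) 1.287e-05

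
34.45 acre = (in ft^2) 1.501e+06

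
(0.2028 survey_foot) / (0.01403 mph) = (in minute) 0.1643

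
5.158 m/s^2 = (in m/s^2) 5.158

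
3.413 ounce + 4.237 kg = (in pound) 9.554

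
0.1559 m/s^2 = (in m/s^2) 0.1559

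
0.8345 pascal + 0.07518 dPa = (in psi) 0.0001221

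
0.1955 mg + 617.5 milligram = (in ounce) 0.02179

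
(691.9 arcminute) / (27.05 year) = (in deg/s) 1.352e-08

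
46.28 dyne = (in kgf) 4.719e-05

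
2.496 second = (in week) 4.127e-06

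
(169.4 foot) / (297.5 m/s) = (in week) 2.87e-07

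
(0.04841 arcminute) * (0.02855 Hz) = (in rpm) 3.839e-06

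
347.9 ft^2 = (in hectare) 0.003232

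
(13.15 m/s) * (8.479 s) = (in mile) 0.06928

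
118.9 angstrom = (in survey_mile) 7.388e-12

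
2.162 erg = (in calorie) 5.167e-08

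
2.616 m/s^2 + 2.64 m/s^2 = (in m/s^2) 5.256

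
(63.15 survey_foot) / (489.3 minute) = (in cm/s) 0.06556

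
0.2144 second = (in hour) 5.956e-05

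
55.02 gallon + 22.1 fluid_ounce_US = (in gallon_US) 55.19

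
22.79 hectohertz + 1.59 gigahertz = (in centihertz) 1.59e+11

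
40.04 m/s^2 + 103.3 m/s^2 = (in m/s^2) 143.3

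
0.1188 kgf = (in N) 1.165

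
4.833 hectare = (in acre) 11.94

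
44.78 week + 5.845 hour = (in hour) 7529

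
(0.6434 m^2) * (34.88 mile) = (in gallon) 9.541e+06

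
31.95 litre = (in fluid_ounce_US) 1080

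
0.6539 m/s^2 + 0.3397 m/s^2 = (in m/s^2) 0.9936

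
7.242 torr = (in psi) 0.14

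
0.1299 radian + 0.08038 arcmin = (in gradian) 8.271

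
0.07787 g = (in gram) 0.07787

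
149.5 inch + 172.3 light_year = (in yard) 1.783e+18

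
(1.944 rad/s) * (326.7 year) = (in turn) 3.188e+09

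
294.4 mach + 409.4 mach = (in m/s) 2.396e+05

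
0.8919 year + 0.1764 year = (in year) 1.068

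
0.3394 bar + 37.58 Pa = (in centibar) 33.98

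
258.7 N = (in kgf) 26.38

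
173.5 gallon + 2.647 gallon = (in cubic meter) 0.6668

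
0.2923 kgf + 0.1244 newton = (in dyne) 2.991e+05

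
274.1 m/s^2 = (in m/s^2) 274.1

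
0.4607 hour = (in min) 27.64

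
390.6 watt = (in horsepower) 0.5238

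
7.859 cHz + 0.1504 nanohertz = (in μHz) 7.859e+04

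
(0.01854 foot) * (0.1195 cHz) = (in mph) 1.511e-05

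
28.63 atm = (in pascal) 2.901e+06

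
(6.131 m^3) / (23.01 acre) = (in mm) 0.06584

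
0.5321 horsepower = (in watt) 396.8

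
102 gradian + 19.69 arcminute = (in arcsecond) 3.317e+05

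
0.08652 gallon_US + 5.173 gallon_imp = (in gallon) 6.299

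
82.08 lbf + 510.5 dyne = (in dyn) 3.651e+07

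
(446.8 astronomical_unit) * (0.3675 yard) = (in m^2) 2.246e+13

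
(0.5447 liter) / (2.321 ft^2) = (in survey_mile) 1.57e-06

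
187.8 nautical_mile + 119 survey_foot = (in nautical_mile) 187.8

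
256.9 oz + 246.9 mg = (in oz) 256.9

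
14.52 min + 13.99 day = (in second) 1.21e+06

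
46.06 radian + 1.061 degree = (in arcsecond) 9.504e+06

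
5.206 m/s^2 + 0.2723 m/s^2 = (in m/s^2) 5.478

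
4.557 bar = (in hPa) 4557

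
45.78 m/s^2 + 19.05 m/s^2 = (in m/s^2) 64.83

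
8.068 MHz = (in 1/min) 4.841e+08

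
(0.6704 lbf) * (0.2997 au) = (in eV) 8.345e+29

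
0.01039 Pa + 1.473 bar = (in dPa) 1.473e+06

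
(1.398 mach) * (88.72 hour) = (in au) 0.001016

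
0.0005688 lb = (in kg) 0.000258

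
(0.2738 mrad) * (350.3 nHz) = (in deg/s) 5.495e-09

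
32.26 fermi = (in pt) 9.145e-11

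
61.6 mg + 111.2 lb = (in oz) 1779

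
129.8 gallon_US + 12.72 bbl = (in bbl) 15.81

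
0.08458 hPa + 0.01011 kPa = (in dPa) 185.7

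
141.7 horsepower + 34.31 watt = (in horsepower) 141.7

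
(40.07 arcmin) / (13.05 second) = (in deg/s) 0.05117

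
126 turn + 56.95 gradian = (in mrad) 7.926e+05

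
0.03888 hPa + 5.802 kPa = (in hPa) 58.06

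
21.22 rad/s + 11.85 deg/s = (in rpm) 204.6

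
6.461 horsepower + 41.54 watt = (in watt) 4860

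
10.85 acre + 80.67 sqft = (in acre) 10.85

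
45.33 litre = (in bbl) 0.2851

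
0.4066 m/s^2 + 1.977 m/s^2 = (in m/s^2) 2.384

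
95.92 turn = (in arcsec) 1.243e+08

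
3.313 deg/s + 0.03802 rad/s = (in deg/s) 5.491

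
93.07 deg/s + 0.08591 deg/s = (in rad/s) 1.626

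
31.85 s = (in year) 1.01e-06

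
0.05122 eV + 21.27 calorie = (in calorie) 21.27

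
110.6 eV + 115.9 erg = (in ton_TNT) 2.77e-15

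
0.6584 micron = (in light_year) 6.959e-23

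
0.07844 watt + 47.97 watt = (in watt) 48.05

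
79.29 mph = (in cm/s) 3545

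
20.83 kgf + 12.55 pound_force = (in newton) 260.1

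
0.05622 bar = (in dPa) 5.622e+04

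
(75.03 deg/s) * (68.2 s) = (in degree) 5117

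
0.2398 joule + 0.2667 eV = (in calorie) 0.05731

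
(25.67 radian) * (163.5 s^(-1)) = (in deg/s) 2.405e+05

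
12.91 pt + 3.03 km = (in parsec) 9.82e-14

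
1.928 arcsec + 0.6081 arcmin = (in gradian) 0.01186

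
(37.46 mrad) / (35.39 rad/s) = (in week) 1.75e-09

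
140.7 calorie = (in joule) 588.7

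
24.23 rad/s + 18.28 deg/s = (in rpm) 234.4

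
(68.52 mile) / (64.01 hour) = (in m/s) 0.4785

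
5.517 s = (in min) 0.09195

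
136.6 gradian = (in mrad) 2146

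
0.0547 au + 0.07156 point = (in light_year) 8.649e-07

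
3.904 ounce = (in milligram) 1.107e+05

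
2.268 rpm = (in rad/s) 0.2375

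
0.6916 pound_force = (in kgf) 0.3137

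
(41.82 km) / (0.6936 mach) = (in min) 2.951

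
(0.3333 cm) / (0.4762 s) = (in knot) 0.01361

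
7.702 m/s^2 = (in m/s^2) 7.702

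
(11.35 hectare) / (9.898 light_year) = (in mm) 1.212e-09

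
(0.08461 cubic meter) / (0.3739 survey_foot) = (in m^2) 0.7424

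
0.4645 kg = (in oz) 16.38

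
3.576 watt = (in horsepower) 0.004795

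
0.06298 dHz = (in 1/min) 0.3779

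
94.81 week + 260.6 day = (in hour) 2.218e+04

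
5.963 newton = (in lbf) 1.341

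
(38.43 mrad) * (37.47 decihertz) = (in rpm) 1.375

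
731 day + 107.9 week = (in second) 1.284e+08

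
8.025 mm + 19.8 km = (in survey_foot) 6.496e+04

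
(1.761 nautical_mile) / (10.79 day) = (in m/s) 0.003498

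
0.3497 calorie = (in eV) 9.132e+18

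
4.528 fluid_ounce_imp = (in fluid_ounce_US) 4.35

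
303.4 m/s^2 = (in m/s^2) 303.4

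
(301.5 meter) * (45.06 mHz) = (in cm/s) 1359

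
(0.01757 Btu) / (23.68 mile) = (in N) 0.0004864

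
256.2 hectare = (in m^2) 2.562e+06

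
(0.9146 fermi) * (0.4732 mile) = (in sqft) 7.497e-12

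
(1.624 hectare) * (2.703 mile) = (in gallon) 1.866e+10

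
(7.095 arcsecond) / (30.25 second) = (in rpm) 1.086e-05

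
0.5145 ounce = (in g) 14.59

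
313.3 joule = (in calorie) 74.88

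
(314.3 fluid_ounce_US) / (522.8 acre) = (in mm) 4.393e-06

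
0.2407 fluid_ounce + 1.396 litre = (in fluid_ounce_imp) 49.38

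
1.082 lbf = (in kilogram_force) 0.4908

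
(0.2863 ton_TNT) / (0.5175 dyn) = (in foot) 7.594e+14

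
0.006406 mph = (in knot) 0.005567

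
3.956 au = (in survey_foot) 1.942e+12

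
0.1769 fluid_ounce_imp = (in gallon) 0.001328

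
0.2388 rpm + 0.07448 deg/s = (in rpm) 0.2512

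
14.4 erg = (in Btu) 1.365e-09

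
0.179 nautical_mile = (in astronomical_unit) 2.216e-09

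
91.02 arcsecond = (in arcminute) 1.517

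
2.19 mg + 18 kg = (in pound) 39.68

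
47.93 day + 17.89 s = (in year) 0.1313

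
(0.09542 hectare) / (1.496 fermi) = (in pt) 1.808e+21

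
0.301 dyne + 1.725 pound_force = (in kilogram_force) 0.7824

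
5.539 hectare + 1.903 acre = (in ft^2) 6.791e+05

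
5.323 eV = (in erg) 8.528e-12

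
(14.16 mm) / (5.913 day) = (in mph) 6.2e-08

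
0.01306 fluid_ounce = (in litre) 0.0003862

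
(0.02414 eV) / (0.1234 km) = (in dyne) 3.134e-18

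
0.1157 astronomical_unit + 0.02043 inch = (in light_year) 1.83e-06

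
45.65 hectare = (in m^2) 4.565e+05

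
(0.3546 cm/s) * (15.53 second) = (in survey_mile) 3.422e-05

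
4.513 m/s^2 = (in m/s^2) 4.513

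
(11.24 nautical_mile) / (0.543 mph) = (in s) 8.576e+04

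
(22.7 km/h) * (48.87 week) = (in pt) 5.283e+11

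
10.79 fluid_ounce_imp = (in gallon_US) 0.08099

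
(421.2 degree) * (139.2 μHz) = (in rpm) 0.009772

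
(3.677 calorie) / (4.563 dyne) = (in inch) 1.327e+07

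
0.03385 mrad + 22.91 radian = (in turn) 3.646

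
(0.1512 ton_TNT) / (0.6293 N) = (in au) 0.00672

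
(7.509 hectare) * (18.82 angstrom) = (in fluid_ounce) 4.779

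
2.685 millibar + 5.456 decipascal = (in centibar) 0.269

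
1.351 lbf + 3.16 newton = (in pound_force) 2.061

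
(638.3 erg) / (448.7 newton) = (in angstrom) 1423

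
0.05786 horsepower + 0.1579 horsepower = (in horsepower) 0.2158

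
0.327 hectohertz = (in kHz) 0.0327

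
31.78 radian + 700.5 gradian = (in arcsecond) 8.825e+06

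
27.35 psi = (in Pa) 1.886e+05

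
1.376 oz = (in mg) 3.901e+04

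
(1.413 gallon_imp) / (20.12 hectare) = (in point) 9.05e-05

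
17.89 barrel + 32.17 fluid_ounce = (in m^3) 2.845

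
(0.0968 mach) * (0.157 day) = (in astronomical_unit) 2.989e-06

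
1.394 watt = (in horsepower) 0.001869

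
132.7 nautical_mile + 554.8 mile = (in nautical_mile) 614.8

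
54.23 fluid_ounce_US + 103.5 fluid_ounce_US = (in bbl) 0.02934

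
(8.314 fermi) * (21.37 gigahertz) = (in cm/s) 0.01777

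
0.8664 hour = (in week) 0.005157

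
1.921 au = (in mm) 2.874e+14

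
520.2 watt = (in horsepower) 0.6976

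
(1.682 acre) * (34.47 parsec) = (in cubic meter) 7.24e+21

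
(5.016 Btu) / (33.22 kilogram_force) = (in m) 16.24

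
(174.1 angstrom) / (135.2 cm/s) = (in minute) 2.146e-10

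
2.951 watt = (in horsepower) 0.003957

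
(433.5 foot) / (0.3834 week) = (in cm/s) 0.05698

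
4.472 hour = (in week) 0.02662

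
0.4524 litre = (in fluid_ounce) 15.3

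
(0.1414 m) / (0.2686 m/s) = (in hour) 0.0001462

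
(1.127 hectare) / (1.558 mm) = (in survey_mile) 4495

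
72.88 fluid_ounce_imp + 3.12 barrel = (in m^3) 0.4981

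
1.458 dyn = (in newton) 1.458e-05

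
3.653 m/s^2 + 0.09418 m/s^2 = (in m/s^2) 3.747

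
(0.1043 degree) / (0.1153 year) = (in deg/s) 2.868e-08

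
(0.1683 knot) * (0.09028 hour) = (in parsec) 9.119e-16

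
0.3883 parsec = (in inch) 4.717e+17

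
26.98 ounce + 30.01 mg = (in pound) 1.686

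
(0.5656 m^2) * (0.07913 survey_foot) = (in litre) 13.64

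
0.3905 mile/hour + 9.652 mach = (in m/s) 3287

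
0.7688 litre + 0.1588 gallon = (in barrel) 0.008617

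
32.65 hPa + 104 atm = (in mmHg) 7.906e+04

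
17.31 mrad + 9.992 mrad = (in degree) 1.564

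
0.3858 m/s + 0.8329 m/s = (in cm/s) 121.9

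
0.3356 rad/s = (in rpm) 3.205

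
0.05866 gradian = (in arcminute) 3.168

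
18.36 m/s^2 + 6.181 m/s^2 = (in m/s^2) 24.54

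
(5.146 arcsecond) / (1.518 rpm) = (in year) 4.977e-12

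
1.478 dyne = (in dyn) 1.478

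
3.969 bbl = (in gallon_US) 166.7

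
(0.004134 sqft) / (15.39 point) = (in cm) 7.074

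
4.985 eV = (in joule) 7.987e-19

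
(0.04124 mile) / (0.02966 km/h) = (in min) 134.3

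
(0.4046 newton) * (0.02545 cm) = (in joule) 0.000103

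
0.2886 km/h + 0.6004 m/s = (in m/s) 0.6806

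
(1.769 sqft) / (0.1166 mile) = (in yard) 0.0009578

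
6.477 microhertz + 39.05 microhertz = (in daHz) 4.553e-06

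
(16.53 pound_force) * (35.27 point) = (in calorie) 0.2187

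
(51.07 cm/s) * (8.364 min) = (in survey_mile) 0.1593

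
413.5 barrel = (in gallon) 1.737e+04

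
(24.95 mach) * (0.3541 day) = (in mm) 2.599e+11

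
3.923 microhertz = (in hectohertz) 3.923e-08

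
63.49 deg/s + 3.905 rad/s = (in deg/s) 287.2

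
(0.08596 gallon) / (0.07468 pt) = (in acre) 0.003052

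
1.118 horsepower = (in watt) 833.7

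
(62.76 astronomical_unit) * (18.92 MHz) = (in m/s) 1.776e+20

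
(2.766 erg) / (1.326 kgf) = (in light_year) 2.248e-24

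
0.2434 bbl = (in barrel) 0.2434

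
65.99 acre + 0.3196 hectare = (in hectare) 27.02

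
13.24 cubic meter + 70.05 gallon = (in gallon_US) 3568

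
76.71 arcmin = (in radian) 0.02231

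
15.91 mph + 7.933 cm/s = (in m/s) 7.192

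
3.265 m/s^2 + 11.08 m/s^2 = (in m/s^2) 14.35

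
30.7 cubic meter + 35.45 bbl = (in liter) 3.634e+04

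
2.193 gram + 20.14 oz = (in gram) 573.2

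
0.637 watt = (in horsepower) 0.0008542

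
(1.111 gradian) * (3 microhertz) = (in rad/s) 5.235e-08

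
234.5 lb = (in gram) 1.064e+05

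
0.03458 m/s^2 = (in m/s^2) 0.03458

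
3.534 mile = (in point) 1.612e+07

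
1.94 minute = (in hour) 0.03233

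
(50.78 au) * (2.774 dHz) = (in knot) 4.096e+12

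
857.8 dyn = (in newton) 0.008578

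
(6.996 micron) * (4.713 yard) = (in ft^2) 0.0003245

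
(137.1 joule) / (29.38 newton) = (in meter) 4.666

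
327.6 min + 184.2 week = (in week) 184.2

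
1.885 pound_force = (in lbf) 1.885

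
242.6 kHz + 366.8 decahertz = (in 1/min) 1.478e+07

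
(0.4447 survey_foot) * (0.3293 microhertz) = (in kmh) 1.607e-07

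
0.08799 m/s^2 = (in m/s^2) 0.08799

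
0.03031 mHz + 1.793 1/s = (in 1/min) 107.6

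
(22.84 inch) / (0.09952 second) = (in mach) 0.01712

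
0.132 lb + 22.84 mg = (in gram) 59.9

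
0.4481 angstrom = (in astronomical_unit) 2.995e-22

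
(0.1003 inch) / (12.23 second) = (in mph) 0.000466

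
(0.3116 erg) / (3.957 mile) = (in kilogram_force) 4.99e-13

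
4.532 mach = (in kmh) 5555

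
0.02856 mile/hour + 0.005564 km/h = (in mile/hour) 0.03202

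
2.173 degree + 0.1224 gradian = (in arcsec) 8219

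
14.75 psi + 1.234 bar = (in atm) 2.222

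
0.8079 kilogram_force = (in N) 7.923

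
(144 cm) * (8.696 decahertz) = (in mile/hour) 280.1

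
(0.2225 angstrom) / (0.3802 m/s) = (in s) 5.852e-11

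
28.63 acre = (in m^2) 1.159e+05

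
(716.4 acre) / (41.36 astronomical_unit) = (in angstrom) 4686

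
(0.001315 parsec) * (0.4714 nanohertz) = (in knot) 3.718e+04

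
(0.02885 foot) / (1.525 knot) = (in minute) 0.0001868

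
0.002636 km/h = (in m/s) 0.0007322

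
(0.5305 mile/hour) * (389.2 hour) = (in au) 2.221e-06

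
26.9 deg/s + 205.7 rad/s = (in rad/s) 206.2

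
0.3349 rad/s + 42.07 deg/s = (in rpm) 10.21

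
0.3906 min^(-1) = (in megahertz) 6.51e-09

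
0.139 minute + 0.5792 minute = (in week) 7.125e-05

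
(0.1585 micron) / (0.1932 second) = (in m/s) 8.204e-07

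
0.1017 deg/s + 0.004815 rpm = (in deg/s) 0.1306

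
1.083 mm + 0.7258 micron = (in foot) 0.003556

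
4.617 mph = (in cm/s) 206.4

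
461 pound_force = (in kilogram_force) 209.1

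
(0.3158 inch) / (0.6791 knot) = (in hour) 6.378e-06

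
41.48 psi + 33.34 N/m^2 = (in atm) 2.823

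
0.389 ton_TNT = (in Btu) 1.543e+06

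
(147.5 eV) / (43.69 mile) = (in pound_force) 7.556e-23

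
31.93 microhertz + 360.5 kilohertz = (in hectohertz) 3605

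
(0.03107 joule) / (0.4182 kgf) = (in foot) 0.02486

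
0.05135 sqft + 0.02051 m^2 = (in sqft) 0.2721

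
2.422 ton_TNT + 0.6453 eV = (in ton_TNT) 2.422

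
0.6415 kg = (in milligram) 6.415e+05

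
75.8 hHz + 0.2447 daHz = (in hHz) 75.82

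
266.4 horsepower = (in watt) 1.987e+05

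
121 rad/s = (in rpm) 1155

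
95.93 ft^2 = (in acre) 0.002202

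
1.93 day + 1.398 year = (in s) 4.425e+07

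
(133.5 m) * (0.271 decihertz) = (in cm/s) 361.8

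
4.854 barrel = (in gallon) 203.9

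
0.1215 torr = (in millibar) 0.162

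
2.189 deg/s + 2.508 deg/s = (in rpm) 0.7828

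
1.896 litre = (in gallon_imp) 0.4171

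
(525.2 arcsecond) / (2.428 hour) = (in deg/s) 1.669e-05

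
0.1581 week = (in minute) 1594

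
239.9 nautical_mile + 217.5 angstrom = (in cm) 4.443e+07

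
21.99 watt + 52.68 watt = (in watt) 74.67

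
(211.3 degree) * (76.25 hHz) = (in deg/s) 1.611e+06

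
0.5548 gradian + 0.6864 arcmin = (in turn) 0.001419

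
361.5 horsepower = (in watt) 2.696e+05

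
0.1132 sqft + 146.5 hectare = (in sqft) 1.577e+07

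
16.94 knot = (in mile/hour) 19.49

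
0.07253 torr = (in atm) 9.543e-05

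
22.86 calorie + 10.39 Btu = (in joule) 1.106e+04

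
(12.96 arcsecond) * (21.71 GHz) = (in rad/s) 1.364e+06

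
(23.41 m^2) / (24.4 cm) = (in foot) 314.8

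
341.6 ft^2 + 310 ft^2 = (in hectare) 0.006054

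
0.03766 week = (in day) 0.2636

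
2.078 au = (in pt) 8.812e+14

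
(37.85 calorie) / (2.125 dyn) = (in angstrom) 7.452e+16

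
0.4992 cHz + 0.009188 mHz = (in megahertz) 5.001e-09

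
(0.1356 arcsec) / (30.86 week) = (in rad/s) 3.522e-14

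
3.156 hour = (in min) 189.4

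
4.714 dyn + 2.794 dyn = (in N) 7.508e-05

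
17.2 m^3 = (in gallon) 4544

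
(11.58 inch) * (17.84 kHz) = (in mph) 1.174e+04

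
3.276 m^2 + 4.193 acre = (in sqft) 1.827e+05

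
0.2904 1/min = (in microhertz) 4840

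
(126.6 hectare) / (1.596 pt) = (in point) 6.374e+12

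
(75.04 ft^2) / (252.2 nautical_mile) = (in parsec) 4.837e-22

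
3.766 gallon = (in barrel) 0.08967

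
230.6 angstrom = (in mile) 1.433e-11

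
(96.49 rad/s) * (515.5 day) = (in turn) 6.84e+08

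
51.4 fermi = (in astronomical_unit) 3.436e-25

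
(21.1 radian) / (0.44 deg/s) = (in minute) 45.79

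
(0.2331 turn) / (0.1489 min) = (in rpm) 1.565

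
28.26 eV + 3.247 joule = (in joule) 3.247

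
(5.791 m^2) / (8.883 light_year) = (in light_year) 7.284e-33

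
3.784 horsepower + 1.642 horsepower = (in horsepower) 5.426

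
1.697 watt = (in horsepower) 0.002276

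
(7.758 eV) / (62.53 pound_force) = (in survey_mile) 2.777e-24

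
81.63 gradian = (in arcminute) 4408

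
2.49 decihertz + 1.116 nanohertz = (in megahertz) 2.49e-07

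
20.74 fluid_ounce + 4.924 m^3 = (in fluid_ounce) 1.665e+05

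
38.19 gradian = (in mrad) 599.9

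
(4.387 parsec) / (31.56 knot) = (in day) 9.65e+10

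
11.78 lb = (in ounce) 188.5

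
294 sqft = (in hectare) 0.002731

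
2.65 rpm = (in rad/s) 0.2775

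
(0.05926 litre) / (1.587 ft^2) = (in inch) 0.01582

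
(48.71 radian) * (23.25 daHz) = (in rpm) 1.081e+05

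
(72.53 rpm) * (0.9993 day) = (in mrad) 6.558e+08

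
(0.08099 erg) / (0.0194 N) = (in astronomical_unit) 2.791e-18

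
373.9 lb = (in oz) 5982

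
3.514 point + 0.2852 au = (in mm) 4.267e+13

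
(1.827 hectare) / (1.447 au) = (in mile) 5.244e-11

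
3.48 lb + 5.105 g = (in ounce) 55.86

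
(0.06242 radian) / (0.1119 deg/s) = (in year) 1.013e-06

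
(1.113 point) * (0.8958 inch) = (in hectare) 8.934e-10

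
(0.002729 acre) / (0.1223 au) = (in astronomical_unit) 4.035e-21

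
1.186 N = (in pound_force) 0.2666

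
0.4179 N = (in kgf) 0.04261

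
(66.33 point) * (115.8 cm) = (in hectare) 2.71e-06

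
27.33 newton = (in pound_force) 6.144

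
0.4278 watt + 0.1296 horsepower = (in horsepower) 0.1302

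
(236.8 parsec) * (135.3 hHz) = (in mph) 2.211e+23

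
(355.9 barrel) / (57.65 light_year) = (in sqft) 1.117e-15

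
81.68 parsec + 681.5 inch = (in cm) 2.52e+20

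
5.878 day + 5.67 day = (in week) 1.65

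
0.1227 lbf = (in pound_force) 0.1227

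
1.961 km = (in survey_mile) 1.219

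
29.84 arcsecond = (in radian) 0.0001447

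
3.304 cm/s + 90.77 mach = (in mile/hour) 6.914e+04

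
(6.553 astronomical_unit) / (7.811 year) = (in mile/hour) 8902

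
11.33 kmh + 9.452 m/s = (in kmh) 45.36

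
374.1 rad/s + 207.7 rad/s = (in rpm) 5556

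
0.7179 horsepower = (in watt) 535.3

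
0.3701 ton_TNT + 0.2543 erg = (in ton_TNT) 0.3701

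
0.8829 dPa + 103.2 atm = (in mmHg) 7.843e+04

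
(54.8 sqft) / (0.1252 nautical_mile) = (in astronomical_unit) 1.468e-13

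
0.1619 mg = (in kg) 1.619e-07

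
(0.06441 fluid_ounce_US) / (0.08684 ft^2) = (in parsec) 7.652e-21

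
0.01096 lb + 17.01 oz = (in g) 487.2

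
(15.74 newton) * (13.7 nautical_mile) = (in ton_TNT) 9.545e-05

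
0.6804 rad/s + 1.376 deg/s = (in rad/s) 0.7044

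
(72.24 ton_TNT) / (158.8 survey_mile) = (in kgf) 1.206e+05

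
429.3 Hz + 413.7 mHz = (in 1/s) 429.7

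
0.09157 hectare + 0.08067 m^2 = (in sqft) 9857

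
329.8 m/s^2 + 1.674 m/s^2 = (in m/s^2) 331.5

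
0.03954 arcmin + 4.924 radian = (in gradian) 313.5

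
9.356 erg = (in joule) 9.356e-07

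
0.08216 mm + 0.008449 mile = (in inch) 535.3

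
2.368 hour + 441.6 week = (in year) 8.469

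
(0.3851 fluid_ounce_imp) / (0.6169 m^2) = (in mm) 0.01774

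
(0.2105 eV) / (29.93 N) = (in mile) 7.002e-25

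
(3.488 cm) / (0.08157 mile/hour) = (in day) 1.107e-05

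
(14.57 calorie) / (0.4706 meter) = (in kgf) 13.21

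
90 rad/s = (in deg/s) 5157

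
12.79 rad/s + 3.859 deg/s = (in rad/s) 12.86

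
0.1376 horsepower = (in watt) 102.6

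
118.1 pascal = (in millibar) 1.181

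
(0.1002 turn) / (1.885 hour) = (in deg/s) 0.005316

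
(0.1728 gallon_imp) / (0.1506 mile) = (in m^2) 3.241e-06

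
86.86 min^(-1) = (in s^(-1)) 1.448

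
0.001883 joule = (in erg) 1.883e+04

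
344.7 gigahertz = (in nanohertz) 3.447e+20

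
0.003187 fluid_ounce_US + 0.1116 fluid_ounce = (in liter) 0.003395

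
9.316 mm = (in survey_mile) 5.789e-06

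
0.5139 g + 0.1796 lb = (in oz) 2.892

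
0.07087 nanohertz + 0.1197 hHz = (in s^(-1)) 11.97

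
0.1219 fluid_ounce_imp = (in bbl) 2.179e-05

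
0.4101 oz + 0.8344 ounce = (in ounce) 1.244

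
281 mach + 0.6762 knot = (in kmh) 3.445e+05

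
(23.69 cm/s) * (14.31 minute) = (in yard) 222.4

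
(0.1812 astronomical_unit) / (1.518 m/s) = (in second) 1.786e+10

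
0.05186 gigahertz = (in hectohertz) 5.186e+05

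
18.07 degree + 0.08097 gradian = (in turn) 0.0504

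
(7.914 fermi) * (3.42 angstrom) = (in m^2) 2.707e-24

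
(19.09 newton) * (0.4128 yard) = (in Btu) 0.00683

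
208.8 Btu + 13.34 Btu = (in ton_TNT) 5.602e-05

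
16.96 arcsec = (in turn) 1.309e-05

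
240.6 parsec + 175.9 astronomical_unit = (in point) 2.104e+22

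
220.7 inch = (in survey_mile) 0.003483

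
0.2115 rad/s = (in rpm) 2.02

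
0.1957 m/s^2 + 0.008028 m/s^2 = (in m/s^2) 0.2037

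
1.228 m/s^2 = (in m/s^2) 1.228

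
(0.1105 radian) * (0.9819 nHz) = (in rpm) 1.036e-09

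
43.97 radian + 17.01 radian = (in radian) 60.98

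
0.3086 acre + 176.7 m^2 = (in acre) 0.3523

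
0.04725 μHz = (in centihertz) 4.725e-06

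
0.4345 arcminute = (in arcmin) 0.4345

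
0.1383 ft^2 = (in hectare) 1.285e-06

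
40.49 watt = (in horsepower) 0.0543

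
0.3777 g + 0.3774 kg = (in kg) 0.3778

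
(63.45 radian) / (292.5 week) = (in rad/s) 3.587e-07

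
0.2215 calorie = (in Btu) 0.0008784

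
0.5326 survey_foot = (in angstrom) 1.623e+09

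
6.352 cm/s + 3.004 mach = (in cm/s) 1.023e+05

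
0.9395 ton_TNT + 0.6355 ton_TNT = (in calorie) 1.575e+09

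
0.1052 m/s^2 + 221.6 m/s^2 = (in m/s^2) 221.7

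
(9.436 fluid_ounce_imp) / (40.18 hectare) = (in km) 6.673e-13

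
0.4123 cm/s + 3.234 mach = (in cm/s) 1.101e+05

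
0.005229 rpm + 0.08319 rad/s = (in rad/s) 0.08374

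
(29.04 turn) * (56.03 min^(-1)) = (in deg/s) 9763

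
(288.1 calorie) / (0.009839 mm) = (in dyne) 1.225e+13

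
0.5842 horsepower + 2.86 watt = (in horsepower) 0.588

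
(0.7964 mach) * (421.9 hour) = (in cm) 4.119e+10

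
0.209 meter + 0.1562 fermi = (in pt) 592.4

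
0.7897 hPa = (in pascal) 78.97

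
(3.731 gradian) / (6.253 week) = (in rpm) 1.48e-07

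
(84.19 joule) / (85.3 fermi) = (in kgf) 1.006e+14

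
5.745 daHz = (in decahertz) 5.745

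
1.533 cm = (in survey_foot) 0.0503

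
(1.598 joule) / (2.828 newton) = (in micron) 5.651e+05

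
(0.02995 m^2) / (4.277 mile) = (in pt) 0.01233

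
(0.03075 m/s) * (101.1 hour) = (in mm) 1.119e+07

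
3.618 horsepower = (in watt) 2698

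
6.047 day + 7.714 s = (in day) 6.047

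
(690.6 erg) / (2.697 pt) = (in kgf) 0.007402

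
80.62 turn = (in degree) 2.902e+04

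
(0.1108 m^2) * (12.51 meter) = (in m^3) 1.386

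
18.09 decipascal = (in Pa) 1.809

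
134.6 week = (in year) 2.581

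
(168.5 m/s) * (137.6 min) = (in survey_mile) 864.4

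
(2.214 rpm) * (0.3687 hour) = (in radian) 307.7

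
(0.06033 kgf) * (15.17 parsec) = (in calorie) 6.619e+16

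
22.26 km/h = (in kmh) 22.26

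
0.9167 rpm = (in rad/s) 0.096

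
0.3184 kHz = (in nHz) 3.184e+11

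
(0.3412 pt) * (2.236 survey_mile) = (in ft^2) 4.662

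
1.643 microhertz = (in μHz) 1.643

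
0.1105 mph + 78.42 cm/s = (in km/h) 3.001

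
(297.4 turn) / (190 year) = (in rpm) 2.978e-06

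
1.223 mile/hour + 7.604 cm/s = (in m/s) 0.6228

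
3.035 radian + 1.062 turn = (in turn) 1.545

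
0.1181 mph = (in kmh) 0.1901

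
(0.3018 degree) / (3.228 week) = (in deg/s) 1.546e-07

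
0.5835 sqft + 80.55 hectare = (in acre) 199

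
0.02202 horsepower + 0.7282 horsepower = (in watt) 559.4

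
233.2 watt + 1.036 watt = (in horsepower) 0.3141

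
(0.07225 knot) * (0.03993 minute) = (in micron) 8.905e+04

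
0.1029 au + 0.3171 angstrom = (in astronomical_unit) 0.1029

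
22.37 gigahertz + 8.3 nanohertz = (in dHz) 2.237e+11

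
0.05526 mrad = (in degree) 0.003166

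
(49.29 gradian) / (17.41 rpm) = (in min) 0.007078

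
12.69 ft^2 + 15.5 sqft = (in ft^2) 28.19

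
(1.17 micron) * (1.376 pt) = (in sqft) 6.113e-09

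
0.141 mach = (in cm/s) 4801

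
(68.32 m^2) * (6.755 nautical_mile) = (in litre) 8.547e+08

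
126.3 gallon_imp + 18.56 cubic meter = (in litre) 1.913e+04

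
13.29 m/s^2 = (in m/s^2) 13.29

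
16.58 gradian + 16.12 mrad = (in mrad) 276.6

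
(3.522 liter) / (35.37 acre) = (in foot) 8.073e-08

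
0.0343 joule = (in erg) 3.43e+05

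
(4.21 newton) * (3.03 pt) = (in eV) 2.809e+16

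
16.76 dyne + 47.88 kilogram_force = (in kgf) 47.88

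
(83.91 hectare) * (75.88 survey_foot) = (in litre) 1.941e+10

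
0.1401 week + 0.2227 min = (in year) 0.002687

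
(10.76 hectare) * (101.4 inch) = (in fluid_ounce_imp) 9.754e+09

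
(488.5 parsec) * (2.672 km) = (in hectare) 4.028e+18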